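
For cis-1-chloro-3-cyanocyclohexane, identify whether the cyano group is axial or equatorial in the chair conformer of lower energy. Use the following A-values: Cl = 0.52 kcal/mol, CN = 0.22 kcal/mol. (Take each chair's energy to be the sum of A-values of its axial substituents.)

equatorial

C1 and C3 have the same parity, so for the cis isomer the two substituents are e,e in one chair and a,a in the other.
Chair I (chloro axial, cyano axial): E = 0.74 kcal/mol.
Chair II (chloro equatorial, cyano equatorial): E = 0.00 kcal/mol.
Chair II is the more stable (lower-energy) conformer, and in that chair the cyano group is equatorial.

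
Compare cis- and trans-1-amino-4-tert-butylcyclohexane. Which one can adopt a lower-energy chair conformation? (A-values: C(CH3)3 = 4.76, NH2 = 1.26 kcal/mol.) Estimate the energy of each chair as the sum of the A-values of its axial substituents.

trans

At 1,4 positions (parity opposite): cis → (a,e or e,a); trans → (e,e or a,a).
Best chair for cis: E = 1.26 kcal/mol; best chair for trans: E = 0.00 kcal/mol.
The trans isomer is lower by 1.26 kcal/mol.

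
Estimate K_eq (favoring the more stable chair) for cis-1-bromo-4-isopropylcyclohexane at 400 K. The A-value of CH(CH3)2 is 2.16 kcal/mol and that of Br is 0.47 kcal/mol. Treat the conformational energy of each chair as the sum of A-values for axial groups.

K ≈ 8.38

C1 and C4 have opposite parity, so for the cis isomer the two substituents are one axial and one equatorial in each chair.
Chair I (isopropyl axial, bromo equatorial): E = 2.16 kcal/mol; chair II (isopropyl equatorial, bromo axial): E = 0.47 kcal/mol.
ΔG = 1.69 kcal/mol between the two chairs.
K = exp(ΔG/RT) with R = 1.987×10⁻³ kcal mol⁻¹ K⁻¹ and T = 400 K gives K ≈ 8.38.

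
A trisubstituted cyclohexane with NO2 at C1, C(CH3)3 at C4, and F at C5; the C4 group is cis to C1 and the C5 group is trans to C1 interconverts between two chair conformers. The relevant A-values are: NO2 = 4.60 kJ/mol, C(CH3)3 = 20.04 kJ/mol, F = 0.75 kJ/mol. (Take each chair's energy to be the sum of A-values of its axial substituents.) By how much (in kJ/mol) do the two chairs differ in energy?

Chair I (nitro axial, tert-butyl equatorial, fluoro equatorial): E = 4.60 kJ/mol.
Chair II (nitro equatorial, tert-butyl axial, fluoro axial): E = 20.79 kJ/mol.
ΔE = 20.79 − 4.60 = 16.19 kJ/mol; chair I is more stable.

16.19 kJ/mol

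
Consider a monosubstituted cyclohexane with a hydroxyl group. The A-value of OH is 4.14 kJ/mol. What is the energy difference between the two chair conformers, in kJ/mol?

A monosubstituted cyclohexane has one chair with the hydroxyl group axial (E = A = 4.14 kJ/mol) and one with it equatorial (E = 0).
ΔE = 4.14 − 0 = 4.14 kJ/mol.

4.14 kJ/mol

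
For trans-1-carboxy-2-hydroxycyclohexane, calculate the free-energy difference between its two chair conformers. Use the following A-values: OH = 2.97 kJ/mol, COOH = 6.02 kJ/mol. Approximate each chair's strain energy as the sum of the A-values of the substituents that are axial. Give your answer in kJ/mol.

C1 and C2 have opposite parity, so for the trans isomer the two substituents are e,e in one chair and a,a in the other.
Chair I (hydroxyl axial, carboxyl axial): E = 8.99 kJ/mol.
Chair II (hydroxyl equatorial, carboxyl equatorial): E = 0.00 kJ/mol.
ΔE = 8.99 − 0.00 = 8.99 kJ/mol; chair II is more stable.

8.99 kJ/mol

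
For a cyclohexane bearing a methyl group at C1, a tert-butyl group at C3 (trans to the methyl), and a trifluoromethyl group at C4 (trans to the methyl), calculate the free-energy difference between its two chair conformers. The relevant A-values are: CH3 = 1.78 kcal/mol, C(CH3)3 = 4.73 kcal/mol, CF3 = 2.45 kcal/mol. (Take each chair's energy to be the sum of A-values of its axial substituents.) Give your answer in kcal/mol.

Chair I (methyl axial, tert-butyl equatorial, trifluoromethyl axial): E = 4.23 kcal/mol.
Chair II (methyl equatorial, tert-butyl axial, trifluoromethyl equatorial): E = 4.73 kcal/mol.
ΔE = 4.73 − 4.23 = 0.50 kcal/mol; chair I is more stable.

0.50 kcal/mol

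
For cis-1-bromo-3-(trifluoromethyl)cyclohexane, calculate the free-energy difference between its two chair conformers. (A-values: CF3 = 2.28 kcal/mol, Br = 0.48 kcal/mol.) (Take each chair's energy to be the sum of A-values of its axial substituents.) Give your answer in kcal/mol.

2.76 kcal/mol

C1 and C3 have the same parity, so for the cis isomer the two substituents are e,e in one chair and a,a in the other.
Chair I (trifluoromethyl axial, bromo axial): E = 2.76 kcal/mol.
Chair II (trifluoromethyl equatorial, bromo equatorial): E = 0.00 kcal/mol.
ΔE = 2.76 − 0.00 = 2.76 kcal/mol; chair II is more stable.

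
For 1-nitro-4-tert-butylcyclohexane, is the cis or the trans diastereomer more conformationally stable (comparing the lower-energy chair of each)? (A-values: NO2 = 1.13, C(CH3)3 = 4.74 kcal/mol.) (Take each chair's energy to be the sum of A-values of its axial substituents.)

At 1,4 positions (parity opposite): cis → (a,e or e,a); trans → (e,e or a,a).
Best chair for cis: E = 1.13 kcal/mol; best chair for trans: E = 0.00 kcal/mol.
The trans isomer is lower by 1.13 kcal/mol.

trans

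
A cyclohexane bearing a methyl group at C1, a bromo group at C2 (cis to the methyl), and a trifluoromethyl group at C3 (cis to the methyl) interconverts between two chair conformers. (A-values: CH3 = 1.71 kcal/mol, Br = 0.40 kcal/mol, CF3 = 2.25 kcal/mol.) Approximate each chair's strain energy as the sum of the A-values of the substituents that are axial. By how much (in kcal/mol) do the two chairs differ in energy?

3.56 kcal/mol

Chair I (methyl axial, bromo equatorial, trifluoromethyl axial): E = 3.96 kcal/mol.
Chair II (methyl equatorial, bromo axial, trifluoromethyl equatorial): E = 0.40 kcal/mol.
ΔE = 3.96 − 0.40 = 3.56 kcal/mol; chair II is more stable.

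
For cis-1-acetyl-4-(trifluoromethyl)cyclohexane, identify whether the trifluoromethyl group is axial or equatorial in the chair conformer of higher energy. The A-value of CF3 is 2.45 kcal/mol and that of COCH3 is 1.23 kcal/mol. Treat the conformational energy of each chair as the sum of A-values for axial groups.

C1 and C4 have opposite parity, so for the cis isomer the two substituents are one axial and one equatorial in each chair.
Chair I (trifluoromethyl axial, acetyl equatorial): E = 2.45 kcal/mol.
Chair II (trifluoromethyl equatorial, acetyl axial): E = 1.23 kcal/mol.
Chair I is the less stable (higher-energy) conformer, and in that chair the trifluoromethyl group is axial.

axial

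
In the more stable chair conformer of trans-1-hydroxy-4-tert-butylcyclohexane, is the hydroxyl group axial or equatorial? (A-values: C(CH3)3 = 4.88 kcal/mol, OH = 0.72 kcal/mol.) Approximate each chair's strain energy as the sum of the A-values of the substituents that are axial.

C1 and C4 have opposite parity, so for the trans isomer the two substituents are e,e in one chair and a,a in the other.
Chair I (tert-butyl axial, hydroxyl axial): E = 5.60 kcal/mol.
Chair II (tert-butyl equatorial, hydroxyl equatorial): E = 0.00 kcal/mol.
Chair II is the more stable (lower-energy) conformer, and in that chair the hydroxyl group is equatorial.

equatorial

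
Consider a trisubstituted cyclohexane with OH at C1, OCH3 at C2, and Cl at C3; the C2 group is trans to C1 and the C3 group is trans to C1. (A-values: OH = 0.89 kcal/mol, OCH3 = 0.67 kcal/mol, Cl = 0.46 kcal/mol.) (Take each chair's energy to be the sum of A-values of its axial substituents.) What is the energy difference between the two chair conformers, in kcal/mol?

1.10 kcal/mol

Chair I (hydroxyl axial, methoxy axial, chloro equatorial): E = 1.56 kcal/mol.
Chair II (hydroxyl equatorial, methoxy equatorial, chloro axial): E = 0.46 kcal/mol.
ΔE = 1.56 − 0.46 = 1.10 kcal/mol; chair II is more stable.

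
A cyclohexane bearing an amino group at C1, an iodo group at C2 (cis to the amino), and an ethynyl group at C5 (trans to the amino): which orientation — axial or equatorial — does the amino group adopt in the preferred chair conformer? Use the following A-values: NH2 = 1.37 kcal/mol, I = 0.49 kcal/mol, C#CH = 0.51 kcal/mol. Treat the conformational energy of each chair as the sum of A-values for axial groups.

Chair I (amino axial, iodo equatorial, ethynyl equatorial): E = 1.37 kcal/mol.
Chair II (amino equatorial, iodo axial, ethynyl axial): E = 1.00 kcal/mol.
Chair II is the more stable (lower-energy) conformer, and in that chair the amino group is equatorial.

equatorial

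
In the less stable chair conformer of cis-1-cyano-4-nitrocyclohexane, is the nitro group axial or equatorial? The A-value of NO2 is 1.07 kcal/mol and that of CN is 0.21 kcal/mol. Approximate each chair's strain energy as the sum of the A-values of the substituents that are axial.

axial

C1 and C4 have opposite parity, so for the cis isomer the two substituents are one axial and one equatorial in each chair.
Chair I (nitro axial, cyano equatorial): E = 1.07 kcal/mol.
Chair II (nitro equatorial, cyano axial): E = 0.21 kcal/mol.
Chair I is the less stable (higher-energy) conformer, and in that chair the nitro group is axial.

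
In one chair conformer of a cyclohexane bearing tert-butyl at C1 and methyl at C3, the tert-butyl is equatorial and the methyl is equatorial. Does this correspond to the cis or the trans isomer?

C1 and C3 have the same parity, so their axial bonds point in the same direction.
With same-parity carbons, two substituents on the same face are both axial or both equatorial; opposite faces give one of each.
Here the groups are equatorial/equatorial → same face → cis.

cis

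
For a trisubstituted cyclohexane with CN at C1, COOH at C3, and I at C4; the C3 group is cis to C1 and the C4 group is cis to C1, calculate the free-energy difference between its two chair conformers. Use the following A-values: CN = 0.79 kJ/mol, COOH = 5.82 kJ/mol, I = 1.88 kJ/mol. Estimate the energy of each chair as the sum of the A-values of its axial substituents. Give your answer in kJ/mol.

Chair I (cyano axial, carboxyl axial, iodo equatorial): E = 6.61 kJ/mol.
Chair II (cyano equatorial, carboxyl equatorial, iodo axial): E = 1.88 kJ/mol.
ΔE = 6.61 − 1.88 = 4.73 kJ/mol; chair II is more stable.

4.73 kJ/mol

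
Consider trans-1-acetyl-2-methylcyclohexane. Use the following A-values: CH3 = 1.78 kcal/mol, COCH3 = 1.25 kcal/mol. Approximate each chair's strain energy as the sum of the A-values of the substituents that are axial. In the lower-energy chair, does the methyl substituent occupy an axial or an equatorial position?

C1 and C2 have opposite parity, so for the trans isomer the two substituents are e,e in one chair and a,a in the other.
Chair I (methyl axial, acetyl axial): E = 3.03 kcal/mol.
Chair II (methyl equatorial, acetyl equatorial): E = 0.00 kcal/mol.
Chair II is the more stable (lower-energy) conformer, and in that chair the methyl group is equatorial.

equatorial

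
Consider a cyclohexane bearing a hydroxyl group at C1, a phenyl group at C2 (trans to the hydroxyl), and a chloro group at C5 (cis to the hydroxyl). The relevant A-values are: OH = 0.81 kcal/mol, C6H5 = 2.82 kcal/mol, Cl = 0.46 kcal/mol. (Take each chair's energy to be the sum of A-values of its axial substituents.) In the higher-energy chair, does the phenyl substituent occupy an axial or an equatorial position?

Chair I (hydroxyl axial, phenyl axial, chloro axial): E = 4.09 kcal/mol.
Chair II (hydroxyl equatorial, phenyl equatorial, chloro equatorial): E = 0.00 kcal/mol.
Chair I is the less stable (higher-energy) conformer, and in that chair the phenyl group is axial.

axial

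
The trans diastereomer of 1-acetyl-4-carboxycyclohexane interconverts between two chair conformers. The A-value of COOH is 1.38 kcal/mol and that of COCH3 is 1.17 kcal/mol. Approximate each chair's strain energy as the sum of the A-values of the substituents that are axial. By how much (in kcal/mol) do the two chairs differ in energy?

2.55 kcal/mol

C1 and C4 have opposite parity, so for the trans isomer the two substituents are e,e in one chair and a,a in the other.
Chair I (carboxyl axial, acetyl axial): E = 2.55 kcal/mol.
Chair II (carboxyl equatorial, acetyl equatorial): E = 0.00 kcal/mol.
ΔE = 2.55 − 0.00 = 2.55 kcal/mol; chair II is more stable.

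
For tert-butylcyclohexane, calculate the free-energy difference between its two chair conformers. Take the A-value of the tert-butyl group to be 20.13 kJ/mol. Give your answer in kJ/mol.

20.13 kJ/mol

A monosubstituted cyclohexane has one chair with the tert-butyl group axial (E = A = 20.13 kJ/mol) and one with it equatorial (E = 0).
ΔE = 20.13 − 0 = 20.13 kJ/mol.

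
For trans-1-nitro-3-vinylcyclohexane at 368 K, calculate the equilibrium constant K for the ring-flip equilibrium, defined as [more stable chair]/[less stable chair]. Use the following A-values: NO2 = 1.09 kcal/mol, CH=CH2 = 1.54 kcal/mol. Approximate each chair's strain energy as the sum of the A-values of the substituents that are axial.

K ≈ 1.85

C1 and C3 have the same parity, so for the trans isomer the two substituents are one axial and one equatorial in each chair.
Chair I (nitro axial, vinyl equatorial): E = 1.09 kcal/mol; chair II (nitro equatorial, vinyl axial): E = 1.54 kcal/mol.
ΔG = 0.45 kcal/mol between the two chairs.
K = exp(ΔG/RT) with R = 1.987×10⁻³ kcal mol⁻¹ K⁻¹ and T = 368 K gives K ≈ 1.85.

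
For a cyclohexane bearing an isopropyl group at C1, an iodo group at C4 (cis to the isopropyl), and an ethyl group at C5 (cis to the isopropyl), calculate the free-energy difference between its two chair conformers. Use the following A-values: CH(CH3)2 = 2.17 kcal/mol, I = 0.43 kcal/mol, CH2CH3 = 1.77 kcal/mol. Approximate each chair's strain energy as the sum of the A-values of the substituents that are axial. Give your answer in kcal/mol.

3.51 kcal/mol

Chair I (isopropyl axial, iodo equatorial, ethyl axial): E = 3.94 kcal/mol.
Chair II (isopropyl equatorial, iodo axial, ethyl equatorial): E = 0.43 kcal/mol.
ΔE = 3.94 − 0.43 = 3.51 kcal/mol; chair II is more stable.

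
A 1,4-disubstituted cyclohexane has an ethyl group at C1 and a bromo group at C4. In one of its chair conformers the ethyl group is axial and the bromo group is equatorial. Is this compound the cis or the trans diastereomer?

C1 and C4 have opposite parity, so their axial bonds point in opposite directions.
With opposite-parity carbons, two substituents on the same face are one axial and one equatorial; opposite faces give both axial or both equatorial.
Here the groups are axial/equatorial → same face → cis.

cis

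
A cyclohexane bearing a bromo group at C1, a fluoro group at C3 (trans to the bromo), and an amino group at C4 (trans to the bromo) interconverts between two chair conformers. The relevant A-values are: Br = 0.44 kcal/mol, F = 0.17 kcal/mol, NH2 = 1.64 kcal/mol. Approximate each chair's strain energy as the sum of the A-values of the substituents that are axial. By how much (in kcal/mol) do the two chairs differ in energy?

Chair I (bromo axial, fluoro equatorial, amino axial): E = 2.08 kcal/mol.
Chair II (bromo equatorial, fluoro axial, amino equatorial): E = 0.17 kcal/mol.
ΔE = 2.08 − 0.17 = 1.91 kcal/mol; chair II is more stable.

1.91 kcal/mol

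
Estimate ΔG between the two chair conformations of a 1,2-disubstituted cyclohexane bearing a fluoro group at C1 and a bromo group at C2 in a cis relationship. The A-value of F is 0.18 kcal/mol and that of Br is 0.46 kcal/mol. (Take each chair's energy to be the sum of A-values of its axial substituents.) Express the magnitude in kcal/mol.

C1 and C2 have opposite parity, so for the cis isomer the two substituents are one axial and one equatorial in each chair.
Chair I (fluoro axial, bromo equatorial): E = 0.18 kcal/mol.
Chair II (fluoro equatorial, bromo axial): E = 0.46 kcal/mol.
ΔE = 0.46 − 0.18 = 0.28 kcal/mol; chair I is more stable.

0.28 kcal/mol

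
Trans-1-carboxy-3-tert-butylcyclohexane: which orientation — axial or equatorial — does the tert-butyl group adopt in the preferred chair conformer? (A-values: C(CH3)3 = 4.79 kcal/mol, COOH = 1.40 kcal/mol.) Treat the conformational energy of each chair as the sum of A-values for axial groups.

C1 and C3 have the same parity, so for the trans isomer the two substituents are one axial and one equatorial in each chair.
Chair I (tert-butyl axial, carboxyl equatorial): E = 4.79 kcal/mol.
Chair II (tert-butyl equatorial, carboxyl axial): E = 1.40 kcal/mol.
Chair II is the more stable (lower-energy) conformer, and in that chair the tert-butyl group is equatorial.

equatorial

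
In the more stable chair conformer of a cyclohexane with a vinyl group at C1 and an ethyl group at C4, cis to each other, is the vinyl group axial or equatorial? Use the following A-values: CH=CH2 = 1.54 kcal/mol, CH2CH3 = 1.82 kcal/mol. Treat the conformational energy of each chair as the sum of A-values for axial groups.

C1 and C4 have opposite parity, so for the cis isomer the two substituents are one axial and one equatorial in each chair.
Chair I (vinyl axial, ethyl equatorial): E = 1.54 kcal/mol.
Chair II (vinyl equatorial, ethyl axial): E = 1.82 kcal/mol.
Chair I is the more stable (lower-energy) conformer, and in that chair the vinyl group is axial.

axial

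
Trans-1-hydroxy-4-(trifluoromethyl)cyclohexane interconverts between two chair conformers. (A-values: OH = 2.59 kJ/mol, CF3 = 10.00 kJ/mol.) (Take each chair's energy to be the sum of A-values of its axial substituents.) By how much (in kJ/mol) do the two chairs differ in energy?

C1 and C4 have opposite parity, so for the trans isomer the two substituents are e,e in one chair and a,a in the other.
Chair I (hydroxyl axial, trifluoromethyl axial): E = 12.59 kJ/mol.
Chair II (hydroxyl equatorial, trifluoromethyl equatorial): E = 0.00 kJ/mol.
ΔE = 12.59 − 0.00 = 12.59 kJ/mol; chair II is more stable.

12.59 kJ/mol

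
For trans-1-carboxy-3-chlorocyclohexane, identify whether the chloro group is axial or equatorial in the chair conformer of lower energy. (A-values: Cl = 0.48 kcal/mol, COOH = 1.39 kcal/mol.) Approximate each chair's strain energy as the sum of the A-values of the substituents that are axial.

C1 and C3 have the same parity, so for the trans isomer the two substituents are one axial and one equatorial in each chair.
Chair I (chloro axial, carboxyl equatorial): E = 0.48 kcal/mol.
Chair II (chloro equatorial, carboxyl axial): E = 1.39 kcal/mol.
Chair I is the more stable (lower-energy) conformer, and in that chair the chloro group is axial.

axial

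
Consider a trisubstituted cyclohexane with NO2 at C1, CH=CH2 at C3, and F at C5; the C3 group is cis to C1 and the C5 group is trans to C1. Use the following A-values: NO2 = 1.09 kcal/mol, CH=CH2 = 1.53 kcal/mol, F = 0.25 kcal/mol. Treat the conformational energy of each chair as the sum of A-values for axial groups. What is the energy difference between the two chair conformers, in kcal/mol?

2.37 kcal/mol

Chair I (nitro axial, vinyl axial, fluoro equatorial): E = 2.62 kcal/mol.
Chair II (nitro equatorial, vinyl equatorial, fluoro axial): E = 0.25 kcal/mol.
ΔE = 2.62 − 0.25 = 2.37 kcal/mol; chair II is more stable.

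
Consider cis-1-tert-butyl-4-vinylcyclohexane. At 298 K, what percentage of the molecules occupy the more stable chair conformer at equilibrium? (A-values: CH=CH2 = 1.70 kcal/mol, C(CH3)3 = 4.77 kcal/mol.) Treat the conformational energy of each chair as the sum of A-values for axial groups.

99.4%

C1 and C4 have opposite parity, so for the cis isomer the two substituents are one axial and one equatorial in each chair.
Chair I (vinyl axial, tert-butyl equatorial): E = 1.70 kcal/mol; chair II (vinyl equatorial, tert-butyl axial): E = 4.77 kcal/mol.
ΔG = 3.07 kcal/mol between the two chairs.
K = exp(ΔG/RT) with R = 1.987×10⁻³ kcal mol⁻¹ K⁻¹ and T = 298 K gives K ≈ 179.
Fraction in the lower-energy chair = K/(K+1) = 99.4%.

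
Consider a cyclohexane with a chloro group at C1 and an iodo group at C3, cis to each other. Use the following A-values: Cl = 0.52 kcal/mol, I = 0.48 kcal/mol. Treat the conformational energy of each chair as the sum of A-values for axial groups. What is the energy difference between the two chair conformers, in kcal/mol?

1.00 kcal/mol

C1 and C3 have the same parity, so for the cis isomer the two substituents are e,e in one chair and a,a in the other.
Chair I (chloro axial, iodo axial): E = 1.00 kcal/mol.
Chair II (chloro equatorial, iodo equatorial): E = 0.00 kcal/mol.
ΔE = 1.00 − 0.00 = 1.00 kcal/mol; chair II is more stable.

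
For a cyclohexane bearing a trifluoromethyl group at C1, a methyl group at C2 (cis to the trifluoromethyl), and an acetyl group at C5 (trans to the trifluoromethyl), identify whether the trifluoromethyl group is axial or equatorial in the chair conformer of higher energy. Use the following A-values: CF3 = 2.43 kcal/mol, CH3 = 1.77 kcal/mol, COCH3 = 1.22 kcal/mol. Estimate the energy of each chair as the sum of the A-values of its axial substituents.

equatorial

Chair I (trifluoromethyl axial, methyl equatorial, acetyl equatorial): E = 2.43 kcal/mol.
Chair II (trifluoromethyl equatorial, methyl axial, acetyl axial): E = 2.99 kcal/mol.
Chair II is the less stable (higher-energy) conformer, and in that chair the trifluoromethyl group is equatorial.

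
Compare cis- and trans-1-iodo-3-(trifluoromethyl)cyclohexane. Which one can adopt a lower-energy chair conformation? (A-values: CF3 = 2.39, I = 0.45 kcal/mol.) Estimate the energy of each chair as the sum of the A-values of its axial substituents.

At 1,3 positions (parity same): cis → (e,e or a,a); trans → (a,e or e,a).
Best chair for cis: E = 0.00 kcal/mol; best chair for trans: E = 0.45 kcal/mol.
The cis isomer is lower by 0.45 kcal/mol.

cis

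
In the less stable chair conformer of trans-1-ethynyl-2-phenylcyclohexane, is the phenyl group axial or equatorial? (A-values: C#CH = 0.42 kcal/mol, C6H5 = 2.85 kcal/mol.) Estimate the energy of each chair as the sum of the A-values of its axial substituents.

axial

C1 and C2 have opposite parity, so for the trans isomer the two substituents are e,e in one chair and a,a in the other.
Chair I (ethynyl axial, phenyl axial): E = 3.27 kcal/mol.
Chair II (ethynyl equatorial, phenyl equatorial): E = 0.00 kcal/mol.
Chair I is the less stable (higher-energy) conformer, and in that chair the phenyl group is axial.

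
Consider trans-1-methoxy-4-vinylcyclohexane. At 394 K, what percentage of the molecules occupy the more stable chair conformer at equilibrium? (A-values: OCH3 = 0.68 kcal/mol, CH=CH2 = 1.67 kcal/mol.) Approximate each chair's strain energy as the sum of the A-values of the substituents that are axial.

95.3%

C1 and C4 have opposite parity, so for the trans isomer the two substituents are e,e in one chair and a,a in the other.
Chair I (methoxy axial, vinyl axial): E = 2.35 kcal/mol; chair II (methoxy equatorial, vinyl equatorial): E = 0.00 kcal/mol.
ΔG = 2.35 kcal/mol between the two chairs.
K = exp(ΔG/RT) with R = 1.987×10⁻³ kcal mol⁻¹ K⁻¹ and T = 394 K gives K ≈ 20.1.
Fraction in the lower-energy chair = K/(K+1) = 95.3%.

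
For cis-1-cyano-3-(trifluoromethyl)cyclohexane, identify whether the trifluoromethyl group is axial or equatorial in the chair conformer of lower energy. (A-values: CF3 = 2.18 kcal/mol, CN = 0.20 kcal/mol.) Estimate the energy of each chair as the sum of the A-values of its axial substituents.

equatorial

C1 and C3 have the same parity, so for the cis isomer the two substituents are e,e in one chair and a,a in the other.
Chair I (trifluoromethyl axial, cyano axial): E = 2.38 kcal/mol.
Chair II (trifluoromethyl equatorial, cyano equatorial): E = 0.00 kcal/mol.
Chair II is the more stable (lower-energy) conformer, and in that chair the trifluoromethyl group is equatorial.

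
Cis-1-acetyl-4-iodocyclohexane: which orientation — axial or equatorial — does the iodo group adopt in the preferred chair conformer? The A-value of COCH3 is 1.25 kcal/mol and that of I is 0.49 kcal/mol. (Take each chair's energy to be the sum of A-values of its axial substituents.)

C1 and C4 have opposite parity, so for the cis isomer the two substituents are one axial and one equatorial in each chair.
Chair I (acetyl axial, iodo equatorial): E = 1.25 kcal/mol.
Chair II (acetyl equatorial, iodo axial): E = 0.49 kcal/mol.
Chair II is the more stable (lower-energy) conformer, and in that chair the iodo group is axial.

axial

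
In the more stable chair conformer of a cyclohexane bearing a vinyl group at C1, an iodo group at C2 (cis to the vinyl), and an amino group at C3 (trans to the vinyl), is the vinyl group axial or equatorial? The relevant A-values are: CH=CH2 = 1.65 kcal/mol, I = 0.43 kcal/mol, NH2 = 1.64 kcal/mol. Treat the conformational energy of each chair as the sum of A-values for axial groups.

axial

Chair I (vinyl axial, iodo equatorial, amino equatorial): E = 1.65 kcal/mol.
Chair II (vinyl equatorial, iodo axial, amino axial): E = 2.07 kcal/mol.
Chair I is the more stable (lower-energy) conformer, and in that chair the vinyl group is axial.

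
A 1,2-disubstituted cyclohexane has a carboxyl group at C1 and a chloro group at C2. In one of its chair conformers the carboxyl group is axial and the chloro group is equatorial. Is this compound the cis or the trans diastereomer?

cis

C1 and C2 have opposite parity, so their axial bonds point in opposite directions.
With opposite-parity carbons, two substituents on the same face are one axial and one equatorial; opposite faces give both axial or both equatorial.
Here the groups are axial/equatorial → same face → cis.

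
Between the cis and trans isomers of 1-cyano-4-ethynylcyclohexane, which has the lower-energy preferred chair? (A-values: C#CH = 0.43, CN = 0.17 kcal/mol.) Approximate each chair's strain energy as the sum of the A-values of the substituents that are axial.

trans

At 1,4 positions (parity opposite): cis → (a,e or e,a); trans → (e,e or a,a).
Best chair for cis: E = 0.17 kcal/mol; best chair for trans: E = 0.00 kcal/mol.
The trans isomer is lower by 0.17 kcal/mol.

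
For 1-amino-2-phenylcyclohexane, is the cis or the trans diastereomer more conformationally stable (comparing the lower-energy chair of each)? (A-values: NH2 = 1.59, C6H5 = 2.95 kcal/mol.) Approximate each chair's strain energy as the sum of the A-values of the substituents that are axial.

trans

At 1,2 positions (parity opposite): cis → (a,e or e,a); trans → (e,e or a,a).
Best chair for cis: E = 1.59 kcal/mol; best chair for trans: E = 0.00 kcal/mol.
The trans isomer is lower by 1.59 kcal/mol.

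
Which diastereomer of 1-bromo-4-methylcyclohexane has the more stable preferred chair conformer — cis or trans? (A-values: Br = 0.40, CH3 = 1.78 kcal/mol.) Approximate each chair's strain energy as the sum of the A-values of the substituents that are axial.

At 1,4 positions (parity opposite): cis → (a,e or e,a); trans → (e,e or a,a).
Best chair for cis: E = 0.40 kcal/mol; best chair for trans: E = 0.00 kcal/mol.
The trans isomer is lower by 0.40 kcal/mol.

trans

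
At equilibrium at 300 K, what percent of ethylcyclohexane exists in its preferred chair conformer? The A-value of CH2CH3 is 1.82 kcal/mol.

One chair has the ethyl group axial (E = 1.82 kcal/mol) and the other has it equatorial (E = 0).
ΔG = 1.82 kcal/mol between the two chairs.
K = exp(ΔG/RT) with R = 1.987×10⁻³ kcal mol⁻¹ K⁻¹ and T = 300 K gives K ≈ 21.2.
Fraction in the lower-energy chair = K/(K+1) = 95.5%.

95.5%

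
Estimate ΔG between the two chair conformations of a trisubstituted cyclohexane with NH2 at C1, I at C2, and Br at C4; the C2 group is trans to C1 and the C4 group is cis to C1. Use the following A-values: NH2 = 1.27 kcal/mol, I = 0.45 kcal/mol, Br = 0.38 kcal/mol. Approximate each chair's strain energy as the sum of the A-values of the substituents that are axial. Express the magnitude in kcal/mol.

Chair I (amino axial, iodo axial, bromo equatorial): E = 1.72 kcal/mol.
Chair II (amino equatorial, iodo equatorial, bromo axial): E = 0.38 kcal/mol.
ΔE = 1.72 − 0.38 = 1.34 kcal/mol; chair II is more stable.

1.34 kcal/mol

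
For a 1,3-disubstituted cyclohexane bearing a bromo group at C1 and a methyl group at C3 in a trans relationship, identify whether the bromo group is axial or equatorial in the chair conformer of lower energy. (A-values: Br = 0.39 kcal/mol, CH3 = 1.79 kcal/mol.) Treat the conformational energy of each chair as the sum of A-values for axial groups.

C1 and C3 have the same parity, so for the trans isomer the two substituents are one axial and one equatorial in each chair.
Chair I (bromo axial, methyl equatorial): E = 0.39 kcal/mol.
Chair II (bromo equatorial, methyl axial): E = 1.79 kcal/mol.
Chair I is the more stable (lower-energy) conformer, and in that chair the bromo group is axial.

axial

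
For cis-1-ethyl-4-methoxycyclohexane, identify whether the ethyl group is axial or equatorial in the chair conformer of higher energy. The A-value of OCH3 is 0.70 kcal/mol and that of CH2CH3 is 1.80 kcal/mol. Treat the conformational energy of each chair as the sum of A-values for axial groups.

axial

C1 and C4 have opposite parity, so for the cis isomer the two substituents are one axial and one equatorial in each chair.
Chair I (methoxy axial, ethyl equatorial): E = 0.70 kcal/mol.
Chair II (methoxy equatorial, ethyl axial): E = 1.80 kcal/mol.
Chair II is the less stable (higher-energy) conformer, and in that chair the ethyl group is axial.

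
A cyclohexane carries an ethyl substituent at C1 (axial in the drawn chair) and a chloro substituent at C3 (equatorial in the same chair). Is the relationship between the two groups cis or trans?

trans

C1 and C3 have the same parity, so their axial bonds point in the same direction.
With same-parity carbons, two substituents on the same face are both axial or both equatorial; opposite faces give one of each.
Here the groups are axial/equatorial → opposite face → trans.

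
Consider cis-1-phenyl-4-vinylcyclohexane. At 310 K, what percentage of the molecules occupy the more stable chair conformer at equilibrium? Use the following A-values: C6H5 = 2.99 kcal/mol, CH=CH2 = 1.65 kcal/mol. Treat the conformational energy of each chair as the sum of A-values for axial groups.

C1 and C4 have opposite parity, so for the cis isomer the two substituents are one axial and one equatorial in each chair.
Chair I (phenyl axial, vinyl equatorial): E = 2.99 kcal/mol; chair II (phenyl equatorial, vinyl axial): E = 1.65 kcal/mol.
ΔG = 1.34 kcal/mol between the two chairs.
K = exp(ΔG/RT) with R = 1.987×10⁻³ kcal mol⁻¹ K⁻¹ and T = 310 K gives K ≈ 8.81.
Fraction in the lower-energy chair = K/(K+1) = 89.8%.

89.8%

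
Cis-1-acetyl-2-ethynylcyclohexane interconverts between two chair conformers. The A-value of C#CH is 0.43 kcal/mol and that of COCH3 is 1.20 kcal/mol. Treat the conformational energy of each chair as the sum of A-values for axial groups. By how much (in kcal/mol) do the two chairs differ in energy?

0.77 kcal/mol

C1 and C2 have opposite parity, so for the cis isomer the two substituents are one axial and one equatorial in each chair.
Chair I (ethynyl axial, acetyl equatorial): E = 0.43 kcal/mol.
Chair II (ethynyl equatorial, acetyl axial): E = 1.20 kcal/mol.
ΔE = 1.20 − 0.43 = 0.77 kcal/mol; chair I is more stable.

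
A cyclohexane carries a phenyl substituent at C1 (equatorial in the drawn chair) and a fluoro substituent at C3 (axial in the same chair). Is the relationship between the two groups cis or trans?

C1 and C3 have the same parity, so their axial bonds point in the same direction.
With same-parity carbons, two substituents on the same face are both axial or both equatorial; opposite faces give one of each.
Here the groups are equatorial/axial → opposite face → trans.

trans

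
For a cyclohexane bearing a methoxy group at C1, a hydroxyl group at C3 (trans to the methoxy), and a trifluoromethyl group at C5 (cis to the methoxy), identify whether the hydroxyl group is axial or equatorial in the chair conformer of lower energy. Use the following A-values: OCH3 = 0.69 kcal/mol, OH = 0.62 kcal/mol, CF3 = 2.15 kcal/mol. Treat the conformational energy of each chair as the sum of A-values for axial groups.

axial

Chair I (methoxy axial, hydroxyl equatorial, trifluoromethyl axial): E = 2.84 kcal/mol.
Chair II (methoxy equatorial, hydroxyl axial, trifluoromethyl equatorial): E = 0.62 kcal/mol.
Chair II is the more stable (lower-energy) conformer, and in that chair the hydroxyl group is axial.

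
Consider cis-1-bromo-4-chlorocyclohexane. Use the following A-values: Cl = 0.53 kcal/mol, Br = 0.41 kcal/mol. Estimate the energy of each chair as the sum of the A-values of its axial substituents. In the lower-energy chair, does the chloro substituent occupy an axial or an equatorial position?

C1 and C4 have opposite parity, so for the cis isomer the two substituents are one axial and one equatorial in each chair.
Chair I (chloro axial, bromo equatorial): E = 0.53 kcal/mol.
Chair II (chloro equatorial, bromo axial): E = 0.41 kcal/mol.
Chair II is the more stable (lower-energy) conformer, and in that chair the chloro group is equatorial.

equatorial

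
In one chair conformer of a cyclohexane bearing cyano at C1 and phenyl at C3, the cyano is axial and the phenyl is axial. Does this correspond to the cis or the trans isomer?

C1 and C3 have the same parity, so their axial bonds point in the same direction.
With same-parity carbons, two substituents on the same face are both axial or both equatorial; opposite faces give one of each.
Here the groups are axial/axial → same face → cis.

cis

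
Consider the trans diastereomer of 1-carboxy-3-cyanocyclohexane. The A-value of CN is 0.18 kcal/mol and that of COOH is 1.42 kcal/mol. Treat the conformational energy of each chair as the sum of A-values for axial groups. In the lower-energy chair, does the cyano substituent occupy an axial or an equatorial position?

axial

C1 and C3 have the same parity, so for the trans isomer the two substituents are one axial and one equatorial in each chair.
Chair I (cyano axial, carboxyl equatorial): E = 0.18 kcal/mol.
Chair II (cyano equatorial, carboxyl axial): E = 1.42 kcal/mol.
Chair I is the more stable (lower-energy) conformer, and in that chair the cyano group is axial.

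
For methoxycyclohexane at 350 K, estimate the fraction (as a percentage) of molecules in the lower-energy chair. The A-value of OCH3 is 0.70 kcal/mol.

73.2%

One chair has the methoxy group axial (E = 0.70 kcal/mol) and the other has it equatorial (E = 0).
ΔG = 0.70 kcal/mol between the two chairs.
K = exp(ΔG/RT) with R = 1.987×10⁻³ kcal mol⁻¹ K⁻¹ and T = 350 K gives K ≈ 2.74.
Fraction in the lower-energy chair = K/(K+1) = 73.2%.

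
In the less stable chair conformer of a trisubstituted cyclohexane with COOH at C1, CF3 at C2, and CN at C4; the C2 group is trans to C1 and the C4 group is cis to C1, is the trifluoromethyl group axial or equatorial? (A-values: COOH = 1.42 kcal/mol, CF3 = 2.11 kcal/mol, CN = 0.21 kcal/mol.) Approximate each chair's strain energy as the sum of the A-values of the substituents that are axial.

axial

Chair I (carboxyl axial, trifluoromethyl axial, cyano equatorial): E = 3.53 kcal/mol.
Chair II (carboxyl equatorial, trifluoromethyl equatorial, cyano axial): E = 0.21 kcal/mol.
Chair I is the less stable (higher-energy) conformer, and in that chair the trifluoromethyl group is axial.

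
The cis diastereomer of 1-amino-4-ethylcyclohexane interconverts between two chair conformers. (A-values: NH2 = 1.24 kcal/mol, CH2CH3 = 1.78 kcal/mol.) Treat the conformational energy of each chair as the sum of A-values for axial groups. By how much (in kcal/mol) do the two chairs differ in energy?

0.54 kcal/mol

C1 and C4 have opposite parity, so for the cis isomer the two substituents are one axial and one equatorial in each chair.
Chair I (amino axial, ethyl equatorial): E = 1.24 kcal/mol.
Chair II (amino equatorial, ethyl axial): E = 1.78 kcal/mol.
ΔE = 1.78 − 1.24 = 0.54 kcal/mol; chair I is more stable.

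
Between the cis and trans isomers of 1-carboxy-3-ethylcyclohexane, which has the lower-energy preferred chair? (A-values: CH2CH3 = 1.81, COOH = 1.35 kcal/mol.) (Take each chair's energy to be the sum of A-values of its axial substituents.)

At 1,3 positions (parity same): cis → (e,e or a,a); trans → (a,e or e,a).
Best chair for cis: E = 0.00 kcal/mol; best chair for trans: E = 1.35 kcal/mol.
The cis isomer is lower by 1.35 kcal/mol.

cis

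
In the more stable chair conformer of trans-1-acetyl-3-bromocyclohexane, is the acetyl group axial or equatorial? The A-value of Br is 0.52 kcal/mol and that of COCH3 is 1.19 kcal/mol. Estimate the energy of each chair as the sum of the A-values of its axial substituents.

equatorial

C1 and C3 have the same parity, so for the trans isomer the two substituents are one axial and one equatorial in each chair.
Chair I (bromo axial, acetyl equatorial): E = 0.52 kcal/mol.
Chair II (bromo equatorial, acetyl axial): E = 1.19 kcal/mol.
Chair I is the more stable (lower-energy) conformer, and in that chair the acetyl group is equatorial.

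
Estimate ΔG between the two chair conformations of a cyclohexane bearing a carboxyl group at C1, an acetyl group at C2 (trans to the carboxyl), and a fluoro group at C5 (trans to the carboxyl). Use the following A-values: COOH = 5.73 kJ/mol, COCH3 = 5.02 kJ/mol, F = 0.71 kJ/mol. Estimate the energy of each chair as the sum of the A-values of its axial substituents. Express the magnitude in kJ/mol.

Chair I (carboxyl axial, acetyl axial, fluoro equatorial): E = 10.75 kJ/mol.
Chair II (carboxyl equatorial, acetyl equatorial, fluoro axial): E = 0.71 kJ/mol.
ΔE = 10.75 − 0.71 = 10.04 kJ/mol; chair II is more stable.

10.04 kJ/mol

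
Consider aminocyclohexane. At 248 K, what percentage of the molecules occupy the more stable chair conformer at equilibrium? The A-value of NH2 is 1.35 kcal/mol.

93.9%

One chair has the amino group axial (E = 1.35 kcal/mol) and the other has it equatorial (E = 0).
ΔG = 1.35 kcal/mol between the two chairs.
K = exp(ΔG/RT) with R = 1.987×10⁻³ kcal mol⁻¹ K⁻¹ and T = 248 K gives K ≈ 15.5.
Fraction in the lower-energy chair = K/(K+1) = 93.9%.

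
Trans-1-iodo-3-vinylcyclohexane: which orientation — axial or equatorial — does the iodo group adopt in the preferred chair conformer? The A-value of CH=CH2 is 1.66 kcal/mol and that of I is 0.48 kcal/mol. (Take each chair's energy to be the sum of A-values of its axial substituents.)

C1 and C3 have the same parity, so for the trans isomer the two substituents are one axial and one equatorial in each chair.
Chair I (vinyl axial, iodo equatorial): E = 1.66 kcal/mol.
Chair II (vinyl equatorial, iodo axial): E = 0.48 kcal/mol.
Chair II is the more stable (lower-energy) conformer, and in that chair the iodo group is axial.

axial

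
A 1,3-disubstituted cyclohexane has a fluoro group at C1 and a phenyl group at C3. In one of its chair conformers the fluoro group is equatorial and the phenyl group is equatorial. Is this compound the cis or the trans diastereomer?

cis

C1 and C3 have the same parity, so their axial bonds point in the same direction.
With same-parity carbons, two substituents on the same face are both axial or both equatorial; opposite faces give one of each.
Here the groups are equatorial/equatorial → same face → cis.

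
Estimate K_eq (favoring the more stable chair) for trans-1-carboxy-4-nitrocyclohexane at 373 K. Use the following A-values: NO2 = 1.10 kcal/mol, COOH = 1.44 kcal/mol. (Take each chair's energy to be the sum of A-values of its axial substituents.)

K ≈ 30.8

C1 and C4 have opposite parity, so for the trans isomer the two substituents are e,e in one chair and a,a in the other.
Chair I (nitro axial, carboxyl axial): E = 2.54 kcal/mol; chair II (nitro equatorial, carboxyl equatorial): E = 0.00 kcal/mol.
ΔG = 2.54 kcal/mol between the two chairs.
K = exp(ΔG/RT) with R = 1.987×10⁻³ kcal mol⁻¹ K⁻¹ and T = 373 K gives K ≈ 30.8.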